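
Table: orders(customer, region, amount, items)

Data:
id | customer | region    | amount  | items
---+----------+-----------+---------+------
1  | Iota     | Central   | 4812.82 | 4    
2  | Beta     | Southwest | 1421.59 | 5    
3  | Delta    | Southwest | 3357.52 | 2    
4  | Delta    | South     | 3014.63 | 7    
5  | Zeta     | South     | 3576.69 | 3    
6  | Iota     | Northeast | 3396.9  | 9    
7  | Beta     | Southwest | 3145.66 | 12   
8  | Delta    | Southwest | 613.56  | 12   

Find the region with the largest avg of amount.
SELECT region, AVG(amount) as val
FROM orders
GROUP BY region
ORDER BY val DESC
LIMIT 1

Result: Central with avg(amount) = 4812.82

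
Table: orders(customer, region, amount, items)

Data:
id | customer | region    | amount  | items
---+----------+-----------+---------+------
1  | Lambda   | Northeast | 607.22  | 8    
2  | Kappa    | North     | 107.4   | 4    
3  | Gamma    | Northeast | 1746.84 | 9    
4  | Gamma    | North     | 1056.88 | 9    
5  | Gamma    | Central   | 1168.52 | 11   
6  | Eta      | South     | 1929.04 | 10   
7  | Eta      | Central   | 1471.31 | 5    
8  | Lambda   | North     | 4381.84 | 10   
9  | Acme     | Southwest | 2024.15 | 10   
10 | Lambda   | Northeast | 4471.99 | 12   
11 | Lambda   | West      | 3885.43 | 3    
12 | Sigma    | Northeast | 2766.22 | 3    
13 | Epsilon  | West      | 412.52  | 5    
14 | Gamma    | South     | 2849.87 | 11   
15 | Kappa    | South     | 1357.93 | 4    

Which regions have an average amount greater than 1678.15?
SELECT region, AVG(amount)
FROM orders
GROUP BY region
HAVING AVG(amount) > 1678.15

Result:
  North: avg=1848.71
  Northeast: avg=2398.07
  South: avg=2045.61
  Southwest: avg=2024.15
  West: avg=2148.98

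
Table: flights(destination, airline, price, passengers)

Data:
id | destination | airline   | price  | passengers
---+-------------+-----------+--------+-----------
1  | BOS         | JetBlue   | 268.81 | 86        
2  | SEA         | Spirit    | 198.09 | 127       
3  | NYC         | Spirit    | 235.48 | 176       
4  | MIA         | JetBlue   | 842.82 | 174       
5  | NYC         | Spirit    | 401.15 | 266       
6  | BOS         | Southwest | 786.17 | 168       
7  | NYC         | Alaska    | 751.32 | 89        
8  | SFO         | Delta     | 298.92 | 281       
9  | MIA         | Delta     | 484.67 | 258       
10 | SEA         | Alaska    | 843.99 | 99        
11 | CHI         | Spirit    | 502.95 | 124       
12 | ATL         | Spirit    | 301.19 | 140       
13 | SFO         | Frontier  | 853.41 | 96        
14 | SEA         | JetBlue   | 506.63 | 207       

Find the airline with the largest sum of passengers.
SELECT airline, SUM(passengers) as val
FROM flights
GROUP BY airline
ORDER BY val DESC
LIMIT 1

Result: Spirit with sum(passengers) = 833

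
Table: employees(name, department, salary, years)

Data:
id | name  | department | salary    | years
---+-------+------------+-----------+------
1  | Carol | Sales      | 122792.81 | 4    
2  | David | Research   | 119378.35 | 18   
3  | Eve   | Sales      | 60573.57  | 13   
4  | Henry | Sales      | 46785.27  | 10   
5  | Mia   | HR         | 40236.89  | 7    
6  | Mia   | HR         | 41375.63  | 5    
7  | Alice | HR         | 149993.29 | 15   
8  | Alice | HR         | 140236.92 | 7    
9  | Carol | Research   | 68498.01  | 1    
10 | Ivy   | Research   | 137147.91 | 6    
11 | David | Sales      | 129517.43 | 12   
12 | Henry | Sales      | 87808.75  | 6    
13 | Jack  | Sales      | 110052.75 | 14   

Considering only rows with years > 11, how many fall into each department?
SELECT department, COUNT(*)
FROM employees
WHERE years > 11
GROUP BY department

Note: WHERE filters rows before grouping.

Result:
  HR: 1
  Research: 1
  Sales: 3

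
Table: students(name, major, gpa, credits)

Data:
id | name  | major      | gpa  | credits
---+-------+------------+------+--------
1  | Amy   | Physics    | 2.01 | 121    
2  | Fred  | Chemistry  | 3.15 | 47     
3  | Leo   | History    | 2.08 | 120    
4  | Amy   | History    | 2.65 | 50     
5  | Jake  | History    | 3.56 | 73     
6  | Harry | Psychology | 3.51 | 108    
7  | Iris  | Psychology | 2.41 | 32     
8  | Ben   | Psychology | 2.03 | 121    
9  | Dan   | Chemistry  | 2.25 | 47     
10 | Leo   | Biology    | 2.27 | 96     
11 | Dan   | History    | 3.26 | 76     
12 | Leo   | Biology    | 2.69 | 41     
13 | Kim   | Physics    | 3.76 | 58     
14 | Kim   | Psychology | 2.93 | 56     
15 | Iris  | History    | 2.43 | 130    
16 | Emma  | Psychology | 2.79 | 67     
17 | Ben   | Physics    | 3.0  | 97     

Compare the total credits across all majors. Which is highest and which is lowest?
SELECT major, SUM(credits)
FROM students
GROUP BY major
ORDER BY SUM(credits)

All groups:
  Chemistry: 94
  Biology: 137
  Physics: 276
  Psychology: 384
  History: 449

Highest: History (449)
Lowest: Chemistry (94)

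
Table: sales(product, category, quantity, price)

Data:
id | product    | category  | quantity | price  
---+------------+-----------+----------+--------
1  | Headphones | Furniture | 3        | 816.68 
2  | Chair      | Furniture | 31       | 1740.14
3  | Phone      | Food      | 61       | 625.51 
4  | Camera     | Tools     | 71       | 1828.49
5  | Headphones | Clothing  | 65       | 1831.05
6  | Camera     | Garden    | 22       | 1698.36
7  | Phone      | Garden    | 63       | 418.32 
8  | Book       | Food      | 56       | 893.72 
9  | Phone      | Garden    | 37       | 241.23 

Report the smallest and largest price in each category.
SELECT category, MIN(price), MAX(price)
FROM sales
GROUP BY category

Result:
  Clothing: min=1831.05, max=1831.05
  Food: min=625.51, max=893.72
  Furniture: min=816.68, max=1740.14
  Garden: min=241.23, max=1698.36
  Tools: min=1828.49, max=1828.49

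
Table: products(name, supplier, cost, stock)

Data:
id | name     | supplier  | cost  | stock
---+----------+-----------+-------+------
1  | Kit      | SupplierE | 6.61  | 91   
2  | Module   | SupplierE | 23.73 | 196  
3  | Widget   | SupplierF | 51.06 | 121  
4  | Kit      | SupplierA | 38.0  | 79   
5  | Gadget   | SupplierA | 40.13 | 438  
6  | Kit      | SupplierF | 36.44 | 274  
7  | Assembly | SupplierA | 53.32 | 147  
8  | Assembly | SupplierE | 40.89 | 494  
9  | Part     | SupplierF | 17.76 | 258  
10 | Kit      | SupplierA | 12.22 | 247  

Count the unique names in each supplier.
SELECT supplier, COUNT(DISTINCT name)
FROM products
GROUP BY supplier

Result:
  SupplierA: 3 distinct
  SupplierE: 3 distinct
  SupplierF: 3 distinct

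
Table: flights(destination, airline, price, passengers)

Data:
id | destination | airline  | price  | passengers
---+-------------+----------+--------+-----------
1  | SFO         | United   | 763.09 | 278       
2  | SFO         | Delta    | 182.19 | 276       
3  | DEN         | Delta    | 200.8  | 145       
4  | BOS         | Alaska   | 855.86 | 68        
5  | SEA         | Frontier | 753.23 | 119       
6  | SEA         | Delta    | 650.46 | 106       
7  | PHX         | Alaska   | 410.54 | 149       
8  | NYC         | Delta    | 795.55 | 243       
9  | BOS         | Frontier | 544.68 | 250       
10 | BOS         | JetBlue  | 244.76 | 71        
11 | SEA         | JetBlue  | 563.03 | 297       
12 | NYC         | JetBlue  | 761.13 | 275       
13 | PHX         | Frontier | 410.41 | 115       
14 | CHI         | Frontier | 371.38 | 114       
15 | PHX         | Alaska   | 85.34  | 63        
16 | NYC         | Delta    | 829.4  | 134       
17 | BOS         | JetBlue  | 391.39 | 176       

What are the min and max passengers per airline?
SELECT airline, MIN(passengers), MAX(passengers)
FROM flights
GROUP BY airline

Result:
  Alaska: min=63, max=149
  Delta: min=106, max=276
  Frontier: min=114, max=250
  JetBlue: min=71, max=297
  United: min=278, max=278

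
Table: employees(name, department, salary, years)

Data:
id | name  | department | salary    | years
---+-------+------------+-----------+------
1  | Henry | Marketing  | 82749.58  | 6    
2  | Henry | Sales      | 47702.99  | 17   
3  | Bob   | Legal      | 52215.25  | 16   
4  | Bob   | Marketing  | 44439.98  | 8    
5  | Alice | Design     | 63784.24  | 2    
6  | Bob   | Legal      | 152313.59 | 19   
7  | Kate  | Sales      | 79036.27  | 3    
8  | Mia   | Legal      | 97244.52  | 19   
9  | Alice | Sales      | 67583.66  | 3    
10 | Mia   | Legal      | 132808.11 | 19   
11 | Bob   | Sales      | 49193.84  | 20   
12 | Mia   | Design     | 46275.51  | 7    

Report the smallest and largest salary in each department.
SELECT department, MIN(salary), MAX(salary)
FROM employees
GROUP BY department

Result:
  Design: min=46275.51, max=63784.24
  Legal: min=52215.25, max=152313.59
  Marketing: min=44439.98, max=82749.58
  Sales: min=47702.99, max=79036.27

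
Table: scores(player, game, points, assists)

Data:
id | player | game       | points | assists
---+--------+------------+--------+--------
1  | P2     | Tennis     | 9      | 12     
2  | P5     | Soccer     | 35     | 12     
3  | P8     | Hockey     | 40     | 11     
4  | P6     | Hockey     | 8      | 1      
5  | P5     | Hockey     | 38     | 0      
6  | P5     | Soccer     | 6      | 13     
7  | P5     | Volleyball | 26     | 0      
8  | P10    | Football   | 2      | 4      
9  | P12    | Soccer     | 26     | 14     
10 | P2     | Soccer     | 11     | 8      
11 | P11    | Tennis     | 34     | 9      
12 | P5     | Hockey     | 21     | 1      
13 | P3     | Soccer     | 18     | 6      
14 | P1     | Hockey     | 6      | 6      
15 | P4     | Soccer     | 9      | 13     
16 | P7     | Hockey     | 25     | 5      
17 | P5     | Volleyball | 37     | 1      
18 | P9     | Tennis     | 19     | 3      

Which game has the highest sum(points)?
SELECT game, SUM(points) as val
FROM scores
GROUP BY game
ORDER BY val DESC
LIMIT 1

Result: Hockey with sum(points) = 138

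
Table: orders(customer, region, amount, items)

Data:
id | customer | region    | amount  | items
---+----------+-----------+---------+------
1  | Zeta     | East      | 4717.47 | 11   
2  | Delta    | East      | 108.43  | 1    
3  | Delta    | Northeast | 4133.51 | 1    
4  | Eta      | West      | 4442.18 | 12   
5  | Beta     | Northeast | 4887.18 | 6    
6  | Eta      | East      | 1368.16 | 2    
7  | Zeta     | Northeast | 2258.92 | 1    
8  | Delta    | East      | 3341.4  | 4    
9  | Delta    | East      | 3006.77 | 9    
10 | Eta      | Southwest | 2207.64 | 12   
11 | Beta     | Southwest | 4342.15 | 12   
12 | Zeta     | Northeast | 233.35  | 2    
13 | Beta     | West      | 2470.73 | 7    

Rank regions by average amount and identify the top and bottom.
SELECT region, AVG(amount)
FROM orders
GROUP BY region
ORDER BY AVG(amount)

All groups:
  East: 2508.45
  Northeast: 2878.24
  Southwest: 3274.90
  West: 3456.46

Highest: West (3456.46)
Lowest: East (2508.45)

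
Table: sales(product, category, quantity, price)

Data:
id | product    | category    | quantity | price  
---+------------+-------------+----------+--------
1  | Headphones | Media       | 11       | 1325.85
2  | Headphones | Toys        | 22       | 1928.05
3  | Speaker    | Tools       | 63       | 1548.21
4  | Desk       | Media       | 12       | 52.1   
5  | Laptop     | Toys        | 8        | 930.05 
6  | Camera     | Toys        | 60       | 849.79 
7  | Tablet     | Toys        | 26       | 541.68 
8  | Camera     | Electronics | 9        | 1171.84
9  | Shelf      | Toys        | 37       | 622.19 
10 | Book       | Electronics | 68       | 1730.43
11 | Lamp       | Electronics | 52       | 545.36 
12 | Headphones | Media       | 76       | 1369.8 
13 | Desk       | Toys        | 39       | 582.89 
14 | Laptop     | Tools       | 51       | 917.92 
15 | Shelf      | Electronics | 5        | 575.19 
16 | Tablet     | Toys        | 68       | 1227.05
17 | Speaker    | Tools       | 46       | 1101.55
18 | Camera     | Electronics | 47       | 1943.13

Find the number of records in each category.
SELECT category, COUNT(*) as count
FROM sales
GROUP BY category

Result:
  Electronics: 5
  Media: 3
  Tools: 3
  Toys: 7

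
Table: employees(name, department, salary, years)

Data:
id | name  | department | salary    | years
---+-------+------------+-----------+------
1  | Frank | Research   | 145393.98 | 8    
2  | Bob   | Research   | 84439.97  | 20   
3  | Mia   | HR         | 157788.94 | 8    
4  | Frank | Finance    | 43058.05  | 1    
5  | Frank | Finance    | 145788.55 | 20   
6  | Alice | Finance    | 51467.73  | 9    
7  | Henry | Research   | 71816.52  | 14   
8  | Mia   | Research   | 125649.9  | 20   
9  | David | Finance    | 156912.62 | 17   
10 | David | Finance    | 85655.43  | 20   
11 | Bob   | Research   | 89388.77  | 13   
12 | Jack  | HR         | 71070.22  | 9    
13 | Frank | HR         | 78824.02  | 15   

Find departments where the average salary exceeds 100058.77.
SELECT department, AVG(salary)
FROM employees
GROUP BY department
HAVING AVG(salary) > 100058.77

Result:
  HR: avg=102561.06
  Research: avg=103337.83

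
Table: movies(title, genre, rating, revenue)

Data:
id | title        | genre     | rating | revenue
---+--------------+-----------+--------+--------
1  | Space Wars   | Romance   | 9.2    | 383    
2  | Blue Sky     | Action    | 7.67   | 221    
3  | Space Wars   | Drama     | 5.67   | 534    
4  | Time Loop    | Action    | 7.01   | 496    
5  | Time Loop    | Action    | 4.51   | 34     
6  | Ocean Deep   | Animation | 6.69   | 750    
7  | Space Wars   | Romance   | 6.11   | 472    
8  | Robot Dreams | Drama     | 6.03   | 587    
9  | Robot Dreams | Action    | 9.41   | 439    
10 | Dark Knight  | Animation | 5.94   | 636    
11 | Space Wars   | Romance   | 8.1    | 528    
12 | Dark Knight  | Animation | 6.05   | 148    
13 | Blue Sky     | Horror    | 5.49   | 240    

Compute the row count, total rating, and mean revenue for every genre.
SELECT genre,
       COUNT(*) as cnt,
       SUM(rating) as total_rating,
       AVG(revenue) as avg_revenue
FROM movies
GROUP BY genre

Result:
  Action: 4 records, 28.60 total rating, 297.50 avg revenue
  Animation: 3 records, 18.68 total rating, 511.33 avg revenue
  Drama: 2 records, 11.70 total rating, 560.50 avg revenue
  Horror: 1 records, 5.49 total rating, 240.00 avg revenue
  Romance: 3 records, 23.41 total rating, 461.00 avg revenue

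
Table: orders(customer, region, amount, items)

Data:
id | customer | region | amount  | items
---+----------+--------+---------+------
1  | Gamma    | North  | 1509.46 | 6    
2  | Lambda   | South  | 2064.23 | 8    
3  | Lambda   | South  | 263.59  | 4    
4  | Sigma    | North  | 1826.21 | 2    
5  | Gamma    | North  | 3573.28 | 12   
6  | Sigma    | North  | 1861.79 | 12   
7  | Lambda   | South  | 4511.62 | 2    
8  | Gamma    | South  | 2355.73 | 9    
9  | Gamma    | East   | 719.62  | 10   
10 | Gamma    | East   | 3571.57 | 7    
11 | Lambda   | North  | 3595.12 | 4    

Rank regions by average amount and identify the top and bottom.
SELECT region, AVG(amount)
FROM orders
GROUP BY region
ORDER BY AVG(amount)

All groups:
  East: 2145.60
  South: 2298.79
  North: 2473.17

Highest: North (2473.17)
Lowest: East (2145.60)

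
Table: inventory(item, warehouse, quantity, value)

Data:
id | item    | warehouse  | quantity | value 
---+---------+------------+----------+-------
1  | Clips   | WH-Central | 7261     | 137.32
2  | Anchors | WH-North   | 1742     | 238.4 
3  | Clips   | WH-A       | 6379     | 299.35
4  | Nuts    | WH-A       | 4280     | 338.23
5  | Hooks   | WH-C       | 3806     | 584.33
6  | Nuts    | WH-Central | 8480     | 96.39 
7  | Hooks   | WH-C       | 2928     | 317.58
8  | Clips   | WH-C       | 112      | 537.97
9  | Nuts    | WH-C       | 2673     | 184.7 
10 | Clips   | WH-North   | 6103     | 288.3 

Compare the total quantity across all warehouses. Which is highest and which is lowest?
SELECT warehouse, SUM(quantity)
FROM inventory
GROUP BY warehouse
ORDER BY SUM(quantity)

All groups:
  WH-North: 7845
  WH-C: 9519
  WH-A: 10659
  WH-Central: 15741

Highest: WH-Central (15741)
Lowest: WH-North (7845)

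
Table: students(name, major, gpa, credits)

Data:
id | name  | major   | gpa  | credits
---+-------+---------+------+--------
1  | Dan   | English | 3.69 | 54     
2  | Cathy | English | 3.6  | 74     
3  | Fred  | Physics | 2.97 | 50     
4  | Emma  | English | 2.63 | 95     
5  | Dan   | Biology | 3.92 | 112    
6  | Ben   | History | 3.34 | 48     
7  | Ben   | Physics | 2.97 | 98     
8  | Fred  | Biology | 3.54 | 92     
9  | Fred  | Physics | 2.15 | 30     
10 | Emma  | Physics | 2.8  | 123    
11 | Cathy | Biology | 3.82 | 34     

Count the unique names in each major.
SELECT major, COUNT(DISTINCT name)
FROM students
GROUP BY major

Result:
  Biology: 3 distinct
  English: 3 distinct
  History: 1 distinct
  Physics: 3 distinct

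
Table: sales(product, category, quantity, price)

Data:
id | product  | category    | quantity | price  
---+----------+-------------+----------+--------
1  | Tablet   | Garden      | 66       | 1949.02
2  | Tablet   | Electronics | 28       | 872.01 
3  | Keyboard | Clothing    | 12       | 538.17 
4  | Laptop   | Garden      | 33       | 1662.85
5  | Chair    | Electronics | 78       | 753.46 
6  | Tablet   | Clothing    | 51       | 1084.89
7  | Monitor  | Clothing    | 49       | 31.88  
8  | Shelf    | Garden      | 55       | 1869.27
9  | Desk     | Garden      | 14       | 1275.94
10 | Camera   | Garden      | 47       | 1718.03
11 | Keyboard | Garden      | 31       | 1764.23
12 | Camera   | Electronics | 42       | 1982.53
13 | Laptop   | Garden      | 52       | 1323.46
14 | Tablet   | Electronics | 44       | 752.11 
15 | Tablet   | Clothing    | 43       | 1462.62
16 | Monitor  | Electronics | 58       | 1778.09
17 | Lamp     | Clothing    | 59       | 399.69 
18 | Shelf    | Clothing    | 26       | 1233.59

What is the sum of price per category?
SELECT category, SUM(price) as result
FROM sales
GROUP BY category

Result:
  Clothing: 4750.84
  Electronics: 6138.20
  Garden: 11562.80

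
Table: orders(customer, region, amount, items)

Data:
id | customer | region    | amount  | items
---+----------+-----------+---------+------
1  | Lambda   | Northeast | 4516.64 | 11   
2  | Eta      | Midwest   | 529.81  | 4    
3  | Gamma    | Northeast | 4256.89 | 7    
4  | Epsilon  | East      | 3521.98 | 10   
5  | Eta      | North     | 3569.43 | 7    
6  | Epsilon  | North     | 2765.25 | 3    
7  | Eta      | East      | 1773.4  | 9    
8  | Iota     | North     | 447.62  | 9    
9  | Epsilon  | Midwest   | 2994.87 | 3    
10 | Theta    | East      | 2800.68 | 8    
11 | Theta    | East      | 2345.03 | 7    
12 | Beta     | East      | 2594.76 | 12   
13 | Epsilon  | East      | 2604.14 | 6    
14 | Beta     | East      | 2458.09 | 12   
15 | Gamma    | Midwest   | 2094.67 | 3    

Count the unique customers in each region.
SELECT region, COUNT(DISTINCT customer)
FROM orders
GROUP BY region

Result:
  East: 4 distinct
  Midwest: 3 distinct
  North: 3 distinct
  Northeast: 2 distinct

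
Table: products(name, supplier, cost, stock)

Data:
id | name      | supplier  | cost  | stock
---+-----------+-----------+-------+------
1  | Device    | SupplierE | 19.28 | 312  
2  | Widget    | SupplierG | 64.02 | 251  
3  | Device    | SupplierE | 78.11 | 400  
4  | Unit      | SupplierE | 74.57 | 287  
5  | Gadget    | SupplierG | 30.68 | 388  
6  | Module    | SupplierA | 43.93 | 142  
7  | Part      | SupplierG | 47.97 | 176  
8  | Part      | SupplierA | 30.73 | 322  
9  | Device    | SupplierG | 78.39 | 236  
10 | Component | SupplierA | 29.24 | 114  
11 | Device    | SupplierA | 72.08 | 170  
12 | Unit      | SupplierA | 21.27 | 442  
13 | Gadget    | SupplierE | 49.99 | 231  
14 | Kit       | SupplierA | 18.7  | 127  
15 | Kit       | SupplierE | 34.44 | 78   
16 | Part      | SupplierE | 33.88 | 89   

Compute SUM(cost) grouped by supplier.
SELECT supplier, SUM(cost) as result
FROM products
GROUP BY supplier

Result:
  SupplierA: 215.95
  SupplierE: 290.27
  SupplierG: 221.06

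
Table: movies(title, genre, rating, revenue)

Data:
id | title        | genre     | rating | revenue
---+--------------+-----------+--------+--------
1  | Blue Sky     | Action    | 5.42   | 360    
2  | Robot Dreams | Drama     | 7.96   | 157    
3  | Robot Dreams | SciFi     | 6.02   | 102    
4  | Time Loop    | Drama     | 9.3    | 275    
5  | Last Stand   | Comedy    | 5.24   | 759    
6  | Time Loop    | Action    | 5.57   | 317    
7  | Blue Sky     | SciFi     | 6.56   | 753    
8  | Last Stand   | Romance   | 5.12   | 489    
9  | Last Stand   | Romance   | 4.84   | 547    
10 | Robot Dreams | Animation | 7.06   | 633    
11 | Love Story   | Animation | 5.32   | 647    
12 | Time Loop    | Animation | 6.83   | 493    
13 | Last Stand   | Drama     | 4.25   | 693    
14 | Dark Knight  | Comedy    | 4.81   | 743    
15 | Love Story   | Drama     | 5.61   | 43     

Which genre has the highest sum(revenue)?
SELECT genre, SUM(revenue) as val
FROM movies
GROUP BY genre
ORDER BY val DESC
LIMIT 1

Result: Animation with sum(revenue) = 1773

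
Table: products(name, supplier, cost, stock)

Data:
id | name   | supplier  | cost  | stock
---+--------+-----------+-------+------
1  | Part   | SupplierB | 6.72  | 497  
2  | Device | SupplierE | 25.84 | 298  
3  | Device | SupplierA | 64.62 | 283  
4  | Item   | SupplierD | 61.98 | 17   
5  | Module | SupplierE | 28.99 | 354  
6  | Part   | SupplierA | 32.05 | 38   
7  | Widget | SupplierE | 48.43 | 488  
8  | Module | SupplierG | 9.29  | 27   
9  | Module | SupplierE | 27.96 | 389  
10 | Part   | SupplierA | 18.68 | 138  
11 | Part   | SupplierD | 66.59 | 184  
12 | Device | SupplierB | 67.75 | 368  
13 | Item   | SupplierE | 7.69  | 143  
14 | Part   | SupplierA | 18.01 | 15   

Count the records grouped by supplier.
SELECT supplier, COUNT(*) as count
FROM products
GROUP BY supplier

Result:
  SupplierA: 4
  SupplierB: 2
  SupplierD: 2
  SupplierE: 5
  SupplierG: 1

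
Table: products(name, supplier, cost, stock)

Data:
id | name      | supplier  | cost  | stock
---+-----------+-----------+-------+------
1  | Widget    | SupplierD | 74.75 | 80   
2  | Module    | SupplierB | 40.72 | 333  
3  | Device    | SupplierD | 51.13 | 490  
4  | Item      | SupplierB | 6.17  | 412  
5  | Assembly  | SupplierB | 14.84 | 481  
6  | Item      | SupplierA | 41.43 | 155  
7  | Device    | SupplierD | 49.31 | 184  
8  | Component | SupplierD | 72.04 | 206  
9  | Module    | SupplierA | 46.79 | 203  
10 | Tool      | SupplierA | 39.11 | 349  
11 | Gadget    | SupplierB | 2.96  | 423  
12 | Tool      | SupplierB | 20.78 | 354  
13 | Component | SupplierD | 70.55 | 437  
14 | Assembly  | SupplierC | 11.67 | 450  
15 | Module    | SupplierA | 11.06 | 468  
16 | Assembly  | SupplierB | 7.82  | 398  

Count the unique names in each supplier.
SELECT supplier, COUNT(DISTINCT name)
FROM products
GROUP BY supplier

Result:
  SupplierA: 3 distinct
  SupplierB: 5 distinct
  SupplierC: 1 distinct
  SupplierD: 3 distinct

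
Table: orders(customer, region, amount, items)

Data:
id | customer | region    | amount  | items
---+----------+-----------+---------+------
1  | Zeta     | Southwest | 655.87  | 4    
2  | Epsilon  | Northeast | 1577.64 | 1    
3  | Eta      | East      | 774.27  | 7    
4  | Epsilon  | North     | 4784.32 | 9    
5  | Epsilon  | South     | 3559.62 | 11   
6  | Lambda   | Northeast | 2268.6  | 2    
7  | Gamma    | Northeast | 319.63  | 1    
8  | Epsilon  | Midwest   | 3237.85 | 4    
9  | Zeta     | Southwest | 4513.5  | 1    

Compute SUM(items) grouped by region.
SELECT region, SUM(items) as result
FROM orders
GROUP BY region

Result:
  East: 7
  Midwest: 4
  North: 9
  Northeast: 4
  South: 11
  Southwest: 5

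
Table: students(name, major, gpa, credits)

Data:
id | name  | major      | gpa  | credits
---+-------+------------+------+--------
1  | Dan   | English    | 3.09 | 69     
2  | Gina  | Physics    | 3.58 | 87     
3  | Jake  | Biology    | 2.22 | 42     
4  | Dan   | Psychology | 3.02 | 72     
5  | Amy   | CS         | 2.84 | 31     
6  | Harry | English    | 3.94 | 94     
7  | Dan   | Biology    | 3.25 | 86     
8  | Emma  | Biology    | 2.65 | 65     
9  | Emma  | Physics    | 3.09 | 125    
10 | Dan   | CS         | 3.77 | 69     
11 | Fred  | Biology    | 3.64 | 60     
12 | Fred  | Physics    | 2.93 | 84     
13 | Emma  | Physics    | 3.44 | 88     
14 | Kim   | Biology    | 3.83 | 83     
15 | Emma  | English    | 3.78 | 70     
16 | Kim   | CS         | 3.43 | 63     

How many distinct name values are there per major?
SELECT major, COUNT(DISTINCT name)
FROM students
GROUP BY major

Result:
  Biology: 5 distinct
  CS: 3 distinct
  English: 3 distinct
  Physics: 3 distinct
  Psychology: 1 distinct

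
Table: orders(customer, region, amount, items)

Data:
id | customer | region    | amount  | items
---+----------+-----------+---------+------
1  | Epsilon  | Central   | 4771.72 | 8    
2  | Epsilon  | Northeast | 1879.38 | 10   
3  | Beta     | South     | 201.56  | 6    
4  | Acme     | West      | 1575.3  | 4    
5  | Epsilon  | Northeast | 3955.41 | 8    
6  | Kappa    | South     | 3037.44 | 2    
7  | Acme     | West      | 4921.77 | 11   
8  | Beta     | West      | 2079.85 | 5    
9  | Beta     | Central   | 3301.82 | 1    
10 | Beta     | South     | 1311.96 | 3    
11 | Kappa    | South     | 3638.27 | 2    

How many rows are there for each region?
SELECT region, COUNT(*) as count
FROM orders
GROUP BY region

Result:
  Central: 2
  Northeast: 2
  South: 4
  West: 3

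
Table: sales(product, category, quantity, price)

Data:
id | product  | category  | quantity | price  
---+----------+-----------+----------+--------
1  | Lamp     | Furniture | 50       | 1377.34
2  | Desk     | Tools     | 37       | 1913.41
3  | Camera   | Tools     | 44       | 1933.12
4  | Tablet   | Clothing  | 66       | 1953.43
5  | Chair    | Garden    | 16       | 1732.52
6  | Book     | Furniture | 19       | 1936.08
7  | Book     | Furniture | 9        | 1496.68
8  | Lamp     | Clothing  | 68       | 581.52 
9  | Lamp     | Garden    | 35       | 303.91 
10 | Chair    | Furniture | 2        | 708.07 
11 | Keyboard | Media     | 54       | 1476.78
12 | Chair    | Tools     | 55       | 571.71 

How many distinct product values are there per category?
SELECT category, COUNT(DISTINCT product)
FROM sales
GROUP BY category

Result:
  Clothing: 2 distinct
  Furniture: 3 distinct
  Garden: 2 distinct
  Media: 1 distinct
  Tools: 3 distinct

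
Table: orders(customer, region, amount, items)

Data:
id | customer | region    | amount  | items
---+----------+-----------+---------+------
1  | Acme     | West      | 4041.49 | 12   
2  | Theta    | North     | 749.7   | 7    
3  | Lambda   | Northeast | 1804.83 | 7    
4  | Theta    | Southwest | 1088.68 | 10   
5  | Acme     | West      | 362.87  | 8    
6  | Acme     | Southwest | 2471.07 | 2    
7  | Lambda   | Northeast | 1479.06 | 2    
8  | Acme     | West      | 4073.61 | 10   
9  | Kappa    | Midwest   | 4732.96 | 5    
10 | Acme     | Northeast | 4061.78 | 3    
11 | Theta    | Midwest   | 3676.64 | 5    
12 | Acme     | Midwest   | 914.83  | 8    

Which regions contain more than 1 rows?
SELECT region, COUNT(*) as cnt
FROM orders
GROUP BY region
HAVING COUNT(*) > 1

Result:
  Midwest: 3
  Northeast: 3
  Southwest: 2
  West: 3

Note: HAVING filters groups after aggregation, WHERE filters rows before.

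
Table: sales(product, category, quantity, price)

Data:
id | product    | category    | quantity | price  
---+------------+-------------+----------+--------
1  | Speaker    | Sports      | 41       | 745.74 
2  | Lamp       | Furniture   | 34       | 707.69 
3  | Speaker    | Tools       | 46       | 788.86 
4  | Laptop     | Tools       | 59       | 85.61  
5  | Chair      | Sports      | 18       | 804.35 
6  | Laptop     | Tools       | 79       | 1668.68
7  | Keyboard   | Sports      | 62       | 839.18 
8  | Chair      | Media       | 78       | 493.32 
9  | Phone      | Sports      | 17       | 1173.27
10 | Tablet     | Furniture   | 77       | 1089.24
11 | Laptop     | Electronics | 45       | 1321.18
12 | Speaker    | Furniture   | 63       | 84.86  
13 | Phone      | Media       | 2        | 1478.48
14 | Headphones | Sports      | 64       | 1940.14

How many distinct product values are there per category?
SELECT category, COUNT(DISTINCT product)
FROM sales
GROUP BY category

Result:
  Electronics: 1 distinct
  Furniture: 3 distinct
  Media: 2 distinct
  Sports: 5 distinct
  Tools: 2 distinct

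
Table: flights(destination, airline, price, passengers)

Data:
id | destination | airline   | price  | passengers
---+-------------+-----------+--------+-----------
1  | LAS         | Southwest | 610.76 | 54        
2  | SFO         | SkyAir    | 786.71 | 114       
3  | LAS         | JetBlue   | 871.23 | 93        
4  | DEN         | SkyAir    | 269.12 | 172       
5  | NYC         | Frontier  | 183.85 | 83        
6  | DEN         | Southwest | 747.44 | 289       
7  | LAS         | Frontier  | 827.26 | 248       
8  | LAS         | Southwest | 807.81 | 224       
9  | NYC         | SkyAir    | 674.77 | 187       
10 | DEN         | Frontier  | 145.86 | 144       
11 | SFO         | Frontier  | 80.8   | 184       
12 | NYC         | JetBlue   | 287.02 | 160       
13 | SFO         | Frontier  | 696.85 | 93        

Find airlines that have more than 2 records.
SELECT airline, COUNT(*) as cnt
FROM flights
GROUP BY airline
HAVING COUNT(*) > 2

Result:
  Frontier: 5
  SkyAir: 3
  Southwest: 3

Note: HAVING filters groups after aggregation, WHERE filters rows before.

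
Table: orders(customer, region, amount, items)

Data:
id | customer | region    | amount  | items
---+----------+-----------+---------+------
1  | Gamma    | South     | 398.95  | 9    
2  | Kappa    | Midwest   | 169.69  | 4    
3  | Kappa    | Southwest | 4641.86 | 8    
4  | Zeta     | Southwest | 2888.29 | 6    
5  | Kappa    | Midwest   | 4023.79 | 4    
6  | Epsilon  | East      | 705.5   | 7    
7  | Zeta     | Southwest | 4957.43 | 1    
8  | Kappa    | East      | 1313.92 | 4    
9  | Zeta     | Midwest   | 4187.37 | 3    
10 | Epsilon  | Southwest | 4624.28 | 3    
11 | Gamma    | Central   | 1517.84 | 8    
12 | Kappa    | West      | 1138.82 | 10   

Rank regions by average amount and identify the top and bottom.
SELECT region, AVG(amount)
FROM orders
GROUP BY region
ORDER BY AVG(amount)

All groups:
  South: 398.95
  East: 1009.71
  West: 1138.82
  Central: 1517.84
  Midwest: 2793.62
  Southwest: 4277.97

Highest: Southwest (4277.97)
Lowest: South (398.95)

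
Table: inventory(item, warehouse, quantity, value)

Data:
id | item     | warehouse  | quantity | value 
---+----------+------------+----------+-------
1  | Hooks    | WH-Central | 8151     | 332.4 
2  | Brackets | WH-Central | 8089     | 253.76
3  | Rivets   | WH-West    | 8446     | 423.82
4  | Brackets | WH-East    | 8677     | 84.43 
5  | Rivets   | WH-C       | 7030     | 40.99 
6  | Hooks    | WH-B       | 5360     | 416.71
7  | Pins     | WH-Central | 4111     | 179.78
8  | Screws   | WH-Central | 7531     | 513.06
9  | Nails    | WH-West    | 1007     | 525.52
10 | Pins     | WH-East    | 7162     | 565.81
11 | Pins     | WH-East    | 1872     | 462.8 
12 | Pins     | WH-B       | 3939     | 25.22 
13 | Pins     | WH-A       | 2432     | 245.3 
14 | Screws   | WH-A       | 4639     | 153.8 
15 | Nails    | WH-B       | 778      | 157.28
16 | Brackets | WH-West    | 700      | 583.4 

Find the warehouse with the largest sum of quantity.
SELECT warehouse, SUM(quantity) as val
FROM inventory
GROUP BY warehouse
ORDER BY val DESC
LIMIT 1

Result: WH-Central with sum(quantity) = 27882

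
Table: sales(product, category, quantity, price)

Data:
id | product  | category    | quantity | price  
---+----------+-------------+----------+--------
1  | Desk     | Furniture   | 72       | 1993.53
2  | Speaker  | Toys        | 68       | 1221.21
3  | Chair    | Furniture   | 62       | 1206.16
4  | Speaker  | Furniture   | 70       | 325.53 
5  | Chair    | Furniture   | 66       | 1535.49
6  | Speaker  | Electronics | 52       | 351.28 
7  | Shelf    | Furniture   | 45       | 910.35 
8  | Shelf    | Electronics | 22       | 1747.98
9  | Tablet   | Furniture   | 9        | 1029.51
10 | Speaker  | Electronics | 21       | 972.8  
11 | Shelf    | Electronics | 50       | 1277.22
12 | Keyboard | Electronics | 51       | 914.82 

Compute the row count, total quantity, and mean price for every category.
SELECT category,
       COUNT(*) as cnt,
       SUM(quantity) as total_quantity,
       AVG(price) as avg_price
FROM sales
GROUP BY category

Result:
  Electronics: 5 records, 196 total quantity, 1052.82 avg price
  Furniture: 6 records, 324 total quantity, 1166.76 avg price
  Toys: 1 records, 68 total quantity, 1221.21 avg price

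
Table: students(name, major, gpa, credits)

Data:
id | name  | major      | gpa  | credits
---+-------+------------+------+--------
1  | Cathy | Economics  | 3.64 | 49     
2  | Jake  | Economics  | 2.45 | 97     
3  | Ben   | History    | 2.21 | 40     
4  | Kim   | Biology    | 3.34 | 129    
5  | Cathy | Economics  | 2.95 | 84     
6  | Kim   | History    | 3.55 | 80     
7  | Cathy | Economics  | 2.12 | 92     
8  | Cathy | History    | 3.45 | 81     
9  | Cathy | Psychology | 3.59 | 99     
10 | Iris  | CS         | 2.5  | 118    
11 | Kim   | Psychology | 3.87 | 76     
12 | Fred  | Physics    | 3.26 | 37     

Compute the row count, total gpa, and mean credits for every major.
SELECT major,
       COUNT(*) as cnt,
       SUM(gpa) as total_gpa,
       AVG(credits) as avg_credits
FROM students
GROUP BY major

Result:
  Biology: 1 records, 3.34 total gpa, 129.00 avg credits
  CS: 1 records, 2.50 total gpa, 118.00 avg credits
  Economics: 4 records, 11.16 total gpa, 80.50 avg credits
  History: 3 records, 9.21 total gpa, 67.00 avg credits
  Physics: 1 records, 3.26 total gpa, 37.00 avg credits
  Psychology: 2 records, 7.46 total gpa, 87.50 avg credits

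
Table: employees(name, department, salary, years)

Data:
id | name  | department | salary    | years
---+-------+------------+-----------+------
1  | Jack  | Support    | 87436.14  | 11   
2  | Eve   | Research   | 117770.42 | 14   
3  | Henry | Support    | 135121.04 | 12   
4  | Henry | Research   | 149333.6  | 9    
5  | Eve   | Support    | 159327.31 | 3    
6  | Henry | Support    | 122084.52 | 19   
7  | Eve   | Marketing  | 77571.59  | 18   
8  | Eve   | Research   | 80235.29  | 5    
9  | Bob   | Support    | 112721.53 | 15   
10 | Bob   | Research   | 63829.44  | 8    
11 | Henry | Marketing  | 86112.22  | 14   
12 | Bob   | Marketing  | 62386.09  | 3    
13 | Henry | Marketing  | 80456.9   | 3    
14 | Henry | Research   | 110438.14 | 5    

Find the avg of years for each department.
SELECT department, AVG(years) as result
FROM employees
GROUP BY department

Result:
  Marketing: 9.50
  Research: 8.20
  Support: 12.00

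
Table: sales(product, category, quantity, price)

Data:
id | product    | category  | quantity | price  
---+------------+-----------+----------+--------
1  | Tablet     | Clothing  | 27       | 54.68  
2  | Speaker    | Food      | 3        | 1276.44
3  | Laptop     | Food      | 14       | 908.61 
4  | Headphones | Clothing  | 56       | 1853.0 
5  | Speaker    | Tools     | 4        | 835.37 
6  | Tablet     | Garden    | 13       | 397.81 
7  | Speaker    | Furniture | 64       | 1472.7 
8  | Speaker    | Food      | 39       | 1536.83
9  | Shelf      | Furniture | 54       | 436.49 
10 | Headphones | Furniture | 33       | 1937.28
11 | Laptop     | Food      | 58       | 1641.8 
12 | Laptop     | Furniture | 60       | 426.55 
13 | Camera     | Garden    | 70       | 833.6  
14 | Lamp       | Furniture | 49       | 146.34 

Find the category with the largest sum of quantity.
SELECT category, SUM(quantity) as val
FROM sales
GROUP BY category
ORDER BY val DESC
LIMIT 1

Result: Furniture with sum(quantity) = 260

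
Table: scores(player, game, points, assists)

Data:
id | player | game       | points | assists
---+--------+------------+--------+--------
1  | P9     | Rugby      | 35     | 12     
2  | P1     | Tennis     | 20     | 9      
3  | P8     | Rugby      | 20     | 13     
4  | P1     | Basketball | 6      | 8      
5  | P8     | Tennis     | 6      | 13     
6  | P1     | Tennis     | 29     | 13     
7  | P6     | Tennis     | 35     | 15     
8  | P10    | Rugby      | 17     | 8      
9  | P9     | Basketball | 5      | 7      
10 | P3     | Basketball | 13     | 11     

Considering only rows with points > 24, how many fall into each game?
SELECT game, COUNT(*)
FROM scores
WHERE points > 24
GROUP BY game

Note: WHERE filters rows before grouping.

Result:
  Rugby: 1
  Tennis: 2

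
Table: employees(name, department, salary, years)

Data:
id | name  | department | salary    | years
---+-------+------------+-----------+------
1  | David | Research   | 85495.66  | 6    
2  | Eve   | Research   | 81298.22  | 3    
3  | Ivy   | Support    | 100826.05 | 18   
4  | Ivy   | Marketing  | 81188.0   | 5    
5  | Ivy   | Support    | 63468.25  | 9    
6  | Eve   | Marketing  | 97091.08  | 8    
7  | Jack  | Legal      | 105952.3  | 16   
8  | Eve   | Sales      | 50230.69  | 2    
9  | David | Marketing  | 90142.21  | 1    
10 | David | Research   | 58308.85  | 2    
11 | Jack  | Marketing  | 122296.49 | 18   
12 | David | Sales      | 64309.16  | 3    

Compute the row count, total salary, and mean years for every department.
SELECT department,
       COUNT(*) as cnt,
       SUM(salary) as total_salary,
       AVG(years) as avg_years
FROM employees
GROUP BY department

Result:
  Legal: 1 records, 105952.30 total salary, 16.00 avg years
  Marketing: 4 records, 390717.78 total salary, 8.00 avg years
  Research: 3 records, 225102.73 total salary, 3.67 avg years
  Sales: 2 records, 114539.85 total salary, 2.50 avg years
  Support: 2 records, 164294.30 total salary, 13.50 avg years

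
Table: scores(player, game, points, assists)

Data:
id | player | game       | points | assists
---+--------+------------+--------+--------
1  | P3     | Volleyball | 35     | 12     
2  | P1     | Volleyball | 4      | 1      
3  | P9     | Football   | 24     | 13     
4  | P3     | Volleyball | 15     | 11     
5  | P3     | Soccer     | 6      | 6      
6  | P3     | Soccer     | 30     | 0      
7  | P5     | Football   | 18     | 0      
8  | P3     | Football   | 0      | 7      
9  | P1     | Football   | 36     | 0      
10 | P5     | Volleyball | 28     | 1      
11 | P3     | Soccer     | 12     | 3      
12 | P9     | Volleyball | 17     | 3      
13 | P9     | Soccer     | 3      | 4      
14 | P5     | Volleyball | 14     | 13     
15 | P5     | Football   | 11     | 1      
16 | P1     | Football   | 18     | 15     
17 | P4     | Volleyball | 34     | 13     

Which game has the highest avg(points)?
SELECT game, AVG(points) as val
FROM scores
GROUP BY game
ORDER BY val DESC
LIMIT 1

Result: Volleyball with avg(points) = 21.00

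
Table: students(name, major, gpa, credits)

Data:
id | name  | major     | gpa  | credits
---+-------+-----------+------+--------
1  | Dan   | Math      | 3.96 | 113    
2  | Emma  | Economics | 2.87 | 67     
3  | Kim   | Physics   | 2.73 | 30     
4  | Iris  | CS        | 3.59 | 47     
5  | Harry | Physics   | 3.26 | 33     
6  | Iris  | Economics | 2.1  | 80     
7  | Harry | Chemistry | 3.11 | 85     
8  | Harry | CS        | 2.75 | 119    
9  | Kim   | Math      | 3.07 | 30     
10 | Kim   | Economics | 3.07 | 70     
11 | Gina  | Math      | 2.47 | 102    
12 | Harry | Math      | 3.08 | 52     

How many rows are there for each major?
SELECT major, COUNT(*) as count
FROM students
GROUP BY major

Result:
  CS: 2
  Chemistry: 1
  Economics: 3
  Math: 4
  Physics: 2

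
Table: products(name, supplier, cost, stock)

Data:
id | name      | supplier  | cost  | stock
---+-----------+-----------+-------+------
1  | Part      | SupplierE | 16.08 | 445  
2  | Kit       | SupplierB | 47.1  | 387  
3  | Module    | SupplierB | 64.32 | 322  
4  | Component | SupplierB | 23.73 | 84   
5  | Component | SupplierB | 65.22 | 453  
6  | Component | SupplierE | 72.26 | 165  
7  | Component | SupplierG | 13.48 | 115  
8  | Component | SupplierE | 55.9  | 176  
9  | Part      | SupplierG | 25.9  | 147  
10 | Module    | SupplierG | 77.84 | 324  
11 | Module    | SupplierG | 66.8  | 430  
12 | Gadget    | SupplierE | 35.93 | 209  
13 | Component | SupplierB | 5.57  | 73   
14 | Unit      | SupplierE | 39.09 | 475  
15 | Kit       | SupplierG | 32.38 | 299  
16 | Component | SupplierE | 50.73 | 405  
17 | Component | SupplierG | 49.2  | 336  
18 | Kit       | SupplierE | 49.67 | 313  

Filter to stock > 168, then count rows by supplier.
SELECT supplier, COUNT(*)
FROM products
WHERE stock > 168
GROUP BY supplier

Note: WHERE filters rows before grouping.

Result:
  SupplierB: 3
  SupplierE: 6
  SupplierG: 4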